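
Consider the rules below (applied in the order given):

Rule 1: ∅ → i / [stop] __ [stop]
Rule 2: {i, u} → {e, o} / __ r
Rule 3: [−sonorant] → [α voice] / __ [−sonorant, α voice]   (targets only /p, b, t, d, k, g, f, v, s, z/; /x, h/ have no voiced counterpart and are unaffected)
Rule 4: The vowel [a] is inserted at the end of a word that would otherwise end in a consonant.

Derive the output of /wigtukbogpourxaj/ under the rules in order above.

Rule 1 (stop-cluster i-epenthesis): /g/ and /t/ form a stop–stop cluster, so [i] is inserted between them. /k/ and /b/ form a stop–stop cluster, so [i] is inserted between them. /g/ and /p/ form a stop–stop cluster, so [i] is inserted between them. /wigtukbogpourxaj/ → wigitukibogipourxaj.
Rule 2 (pre-rhotic lowering): /u/ is a high vowel immediately before /r/, so it lowers to [o]. /wigitukibogipourxaj/ → wigitukibogipoorxaj.
Rule 3 (regressive voicing assimilation): no segment meets the environment; /wigitukibogipoorxaj/ is unchanged.
Rule 4 (final a-epenthesis): the form ends in the consonant /j/, so [a] is inserted word-finally. /wigitukibogipoorxaj/ → wigitukibogipoorxaja.

wigitukibogipoorxaja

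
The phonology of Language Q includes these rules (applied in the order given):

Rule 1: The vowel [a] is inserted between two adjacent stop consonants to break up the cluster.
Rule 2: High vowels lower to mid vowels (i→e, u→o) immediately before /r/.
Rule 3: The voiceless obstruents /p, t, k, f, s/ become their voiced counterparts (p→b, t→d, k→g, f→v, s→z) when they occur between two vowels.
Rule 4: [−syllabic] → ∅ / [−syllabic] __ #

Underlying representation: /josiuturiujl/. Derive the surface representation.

Rule 1 (stop-cluster a-epenthesis): no segment meets the environment; /josiuturiujl/ is unchanged.
Rule 2 (pre-rhotic lowering): /u/ is a high vowel immediately before /r/, so it lowers to [o]. /josiuturiujl/ → josiutoriujl.
Rule 3 (intervocalic voicing): /s/ is a voiceless obstruent between vowels /o/ and /i/, so it voices to [z]. /t/ is a voiceless obstruent between vowels /u/ and /o/, so it voices to [d]. /josiutoriujl/ → joziudoriujl.
Rule 4 (final cluster simplification): /l/ is the second consonant of a word-final cluster /jl/, so it deletes. /joziudoriujl/ → joziudoriuj.

joziudoriuj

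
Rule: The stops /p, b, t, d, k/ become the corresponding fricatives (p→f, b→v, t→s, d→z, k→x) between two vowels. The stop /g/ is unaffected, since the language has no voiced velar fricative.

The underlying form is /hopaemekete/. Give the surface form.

hofaemexese

/p/ is a stop between vowels /o/ and /a/, so it spirantizes to the fricative [f].
/k/ is a stop between vowels /e/ and /e/, so it spirantizes to the fricative [x].
/t/ is a stop between vowels /e/ and /e/, so it spirantizes to the fricative [s].
Surface form: [hofaemexese].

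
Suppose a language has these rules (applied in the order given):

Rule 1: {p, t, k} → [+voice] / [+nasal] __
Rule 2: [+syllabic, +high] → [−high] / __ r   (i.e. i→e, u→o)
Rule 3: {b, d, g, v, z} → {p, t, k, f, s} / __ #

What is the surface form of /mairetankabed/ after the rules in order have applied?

Rule 1 (post-nasal voicing): /k/ is a voiceless stop immediately after the nasal /n/, so it voices to [g]. /mairetankabed/ → mairetangabed.
Rule 2 (pre-rhotic lowering): /i/ is a high vowel immediately before /r/, so it lowers to [e]. /mairetangabed/ → maeretangabed.
Rule 3 (final devoicing): /d/ is a voiced obstruent in word-final position, so it devoices to [t]. /maeretangabed/ → maeretangabet.

maeretangabet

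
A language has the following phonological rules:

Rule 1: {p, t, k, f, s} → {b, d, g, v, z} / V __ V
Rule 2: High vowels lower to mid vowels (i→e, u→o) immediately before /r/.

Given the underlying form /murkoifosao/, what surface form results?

morkoivozao

Rule 1 (intervocalic voicing): /f/ is a voiceless obstruent between vowels /i/ and /o/, so it voices to [v]. /s/ is a voiceless obstruent between vowels /o/ and /a/, so it voices to [z]. /murkoifosao/ → murkoivozao.
Rule 2 (pre-rhotic lowering): /u/ is a high vowel immediately before /r/, so it lowers to [o]. /murkoivozao/ → morkoivozao.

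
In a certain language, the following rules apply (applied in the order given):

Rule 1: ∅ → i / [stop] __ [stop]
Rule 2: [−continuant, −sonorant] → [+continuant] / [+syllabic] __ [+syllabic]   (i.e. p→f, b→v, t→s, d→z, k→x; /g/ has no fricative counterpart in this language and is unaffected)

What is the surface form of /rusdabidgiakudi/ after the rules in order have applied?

Rule 1 (stop-cluster i-epenthesis): /d/ and /g/ form a stop–stop cluster, so [i] is inserted between them. /rusdabidgiakudi/ → rusdabidigiakudi.
Rule 2 (intervocalic spirantization): /b/ is a stop between vowels /a/ and /i/, so it spirantizes to the fricative [v]. /d/ is a stop between vowels /i/ and /i/, so it spirantizes to the fricative [z]. /k/ is a stop between vowels /a/ and /u/, so it spirantizes to the fricative [x]. /d/ is a stop between vowels /u/ and /i/, so it spirantizes to the fricative [z]. /rusdabidigiakudi/ → rusdavizigiaxuzi.

rusdavizigiaxuzi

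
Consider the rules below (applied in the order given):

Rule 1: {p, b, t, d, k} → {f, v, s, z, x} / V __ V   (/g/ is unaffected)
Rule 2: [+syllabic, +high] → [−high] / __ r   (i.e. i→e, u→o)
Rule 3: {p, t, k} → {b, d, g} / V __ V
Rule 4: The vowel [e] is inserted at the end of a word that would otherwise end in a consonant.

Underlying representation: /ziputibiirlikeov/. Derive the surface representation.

zifusivierlixeove

Rule 1 (intervocalic spirantization): /p/ is a stop between vowels /i/ and /u/, so it spirantizes to the fricative [f]. /t/ is a stop between vowels /u/ and /i/, so it spirantizes to the fricative [s]. /b/ is a stop between vowels /i/ and /i/, so it spirantizes to the fricative [v]. /k/ is a stop between vowels /i/ and /e/, so it spirantizes to the fricative [x]. /ziputibiirlikeov/ → zifusiviirlixeov.
Rule 2 (pre-rhotic lowering): /i/ is a high vowel immediately before /r/, so it lowers to [e]. /zifusiviirlixeov/ → zifusivierlixeov.
Rule 3 (intervocalic voicing): no segment meets the environment; /zifusivierlixeov/ is unchanged.
Rule 4 (final e-epenthesis): the form ends in the consonant /v/, so [e] is inserted word-finally. /zifusivierlixeov/ → zifusivierlixeove.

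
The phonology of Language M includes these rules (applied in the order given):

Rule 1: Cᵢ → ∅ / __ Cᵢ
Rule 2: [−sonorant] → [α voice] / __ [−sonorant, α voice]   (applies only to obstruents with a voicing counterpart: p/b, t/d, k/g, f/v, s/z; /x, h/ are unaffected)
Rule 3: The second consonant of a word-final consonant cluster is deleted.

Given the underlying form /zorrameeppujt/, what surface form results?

zorameepuj

Rule 1 (degemination): /rr/ is a geminate; the first /r/ deletes. /pp/ is a geminate; the first /p/ deletes. /zorrameeppujt/ → zorameepujt.
Rule 2 (regressive voicing assimilation): no segment meets the environment; /zorameepujt/ is unchanged.
Rule 3 (final cluster simplification): /t/ is the second consonant of a word-final cluster /jt/, so it deletes. /zorameepujt/ → zorameepuj.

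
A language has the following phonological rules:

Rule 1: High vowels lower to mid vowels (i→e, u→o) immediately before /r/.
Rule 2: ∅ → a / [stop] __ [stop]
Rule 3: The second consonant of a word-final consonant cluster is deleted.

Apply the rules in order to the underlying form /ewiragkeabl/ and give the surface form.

eweragakeab

Rule 1 (pre-rhotic lowering): /i/ is a high vowel immediately before /r/, so it lowers to [e]. /ewiragkeabl/ → eweragkeabl.
Rule 2 (stop-cluster a-epenthesis): /g/ and /k/ form a stop–stop cluster, so [a] is inserted between them. /eweragkeabl/ → eweragakeabl.
Rule 3 (final cluster simplification): /l/ is the second consonant of a word-final cluster /bl/, so it deletes. /eweragakeabl/ → eweragakeab.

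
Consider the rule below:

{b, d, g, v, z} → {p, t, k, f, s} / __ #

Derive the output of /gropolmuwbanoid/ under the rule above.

gropolmuwbanoit

/d/ is a voiced obstruent in word-final position, so it devoices to [t].
The other instances of /g/, /b/ do not occur in the required environment and remain unchanged.
Surface form: [gropolmuwbanoit].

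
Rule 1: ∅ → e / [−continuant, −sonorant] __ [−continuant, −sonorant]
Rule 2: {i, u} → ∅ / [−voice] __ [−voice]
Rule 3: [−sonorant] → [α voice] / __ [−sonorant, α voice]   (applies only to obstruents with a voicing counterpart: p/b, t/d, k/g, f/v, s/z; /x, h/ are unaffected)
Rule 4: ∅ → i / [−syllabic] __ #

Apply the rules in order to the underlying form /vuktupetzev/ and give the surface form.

vuketpedzevi

Rule 1 (stop-cluster e-epenthesis): /k/ and /t/ form a stop–stop cluster, so [e] is inserted between them. /vuktupetzev/ → vuketupetzev.
Rule 2 (high vowel syncope): /u/ is a high vowel flanked by voiceless consonants /t/ and /p/, so it deletes. /vuketupetzev/ → vuketpetzev.
Rule 3 (regressive voicing assimilation): /t/ precedes the voiced obstruent /z/, so it voices to [d] by assimilation. /vuketpetzev/ → vuketpedzev.
Rule 4 (final i-epenthesis): the form ends in the consonant /v/, so [i] is inserted word-finally. /vuketpedzev/ → vuketpedzevi.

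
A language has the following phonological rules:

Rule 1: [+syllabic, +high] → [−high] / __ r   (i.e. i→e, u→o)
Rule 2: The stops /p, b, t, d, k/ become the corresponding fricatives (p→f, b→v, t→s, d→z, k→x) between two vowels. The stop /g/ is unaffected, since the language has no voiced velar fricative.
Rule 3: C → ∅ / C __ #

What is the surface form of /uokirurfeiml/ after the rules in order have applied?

Rule 1 (pre-rhotic lowering): /i/ is a high vowel immediately before /r/, so it lowers to [e]. /u/ is a high vowel immediately before /r/, so it lowers to [o]. /uokirurfeiml/ → uokerorfeiml.
Rule 2 (intervocalic spirantization): /k/ is a stop between vowels /o/ and /e/, so it spirantizes to the fricative [x]. /uokerorfeiml/ → uoxerorfeiml.
Rule 3 (final cluster simplification): /l/ is the second consonant of a word-final cluster /ml/, so it deletes. /uoxerorfeiml/ → uoxerorfeim.

uoxerorfeim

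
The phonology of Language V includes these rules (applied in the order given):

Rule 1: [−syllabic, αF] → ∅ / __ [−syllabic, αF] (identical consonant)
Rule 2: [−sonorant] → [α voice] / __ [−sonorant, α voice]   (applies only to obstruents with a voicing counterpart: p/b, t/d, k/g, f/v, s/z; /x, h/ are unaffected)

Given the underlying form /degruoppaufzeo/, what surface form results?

degruopauvzeo

Rule 1 (degemination): /pp/ is a geminate; the first /p/ deletes. /degruoppaufzeo/ → degruopaufzeo.
Rule 2 (regressive voicing assimilation): /f/ precedes the voiced obstruent /z/, so it voices to [v] by assimilation. /degruopaufzeo/ → degruopauvzeo.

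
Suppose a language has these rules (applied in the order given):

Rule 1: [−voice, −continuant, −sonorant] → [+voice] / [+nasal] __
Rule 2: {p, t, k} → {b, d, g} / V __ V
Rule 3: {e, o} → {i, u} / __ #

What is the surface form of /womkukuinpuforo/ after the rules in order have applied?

Rule 1 (post-nasal voicing): /k/ is a voiceless stop immediately after the nasal /m/, so it voices to [g]. /p/ is a voiceless stop immediately after the nasal /n/, so it voices to [b]. /womkukuinpuforo/ → womgukuinbuforo.
Rule 2 (intervocalic voicing): /k/ is a voiceless stop between vowels /u/ and /u/, so it voices to [g]. /womgukuinbuforo/ → womguguinbuforo.
Rule 3 (final vowel raising): /o/ is a mid vowel in word-final position, so it raises to [u]. /womguguinbuforo/ → womguguinbuforu.

womguguinbuforu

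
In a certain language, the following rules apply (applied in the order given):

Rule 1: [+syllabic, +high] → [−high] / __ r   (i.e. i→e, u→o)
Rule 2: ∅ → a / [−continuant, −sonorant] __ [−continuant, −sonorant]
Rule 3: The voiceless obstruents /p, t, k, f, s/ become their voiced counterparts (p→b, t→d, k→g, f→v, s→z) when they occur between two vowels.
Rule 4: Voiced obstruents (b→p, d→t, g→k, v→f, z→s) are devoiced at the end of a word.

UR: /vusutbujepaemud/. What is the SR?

vuzudabujebaemut

Rule 1 (pre-rhotic lowering): no segment meets the environment; /vusutbujepaemud/ is unchanged.
Rule 2 (stop-cluster a-epenthesis): /t/ and /b/ form a stop–stop cluster, so [a] is inserted between them. /vusutbujepaemud/ → vusutabujepaemud.
Rule 3 (intervocalic voicing): /s/ is a voiceless obstruent between vowels /u/ and /u/, so it voices to [z]. /t/ is a voiceless obstruent between vowels /u/ and /a/, so it voices to [d]. /p/ is a voiceless obstruent between vowels /e/ and /a/, so it voices to [b]. /vusutabujepaemud/ → vuzudabujebaemud.
Rule 4 (final devoicing): /d/ is a voiced obstruent in word-final position, so it devoices to [t]. /vuzudabujebaemud/ → vuzudabujebaemut.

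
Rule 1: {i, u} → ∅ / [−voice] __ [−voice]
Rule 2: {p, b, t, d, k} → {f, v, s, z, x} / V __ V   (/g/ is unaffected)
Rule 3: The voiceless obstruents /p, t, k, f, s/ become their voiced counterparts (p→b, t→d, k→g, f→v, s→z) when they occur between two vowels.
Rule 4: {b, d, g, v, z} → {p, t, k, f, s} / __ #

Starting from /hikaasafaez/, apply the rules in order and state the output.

hkaazavaes

Rule 1 (high vowel syncope): /i/ is a high vowel flanked by voiceless consonants /h/ and /k/, so it deletes. /hikaasafaez/ → hkaasafaez.
Rule 2 (intervocalic spirantization): no segment meets the environment; /hkaasafaez/ is unchanged.
Rule 3 (intervocalic voicing): /s/ is a voiceless obstruent between vowels /a/ and /a/, so it voices to [z]. /f/ is a voiceless obstruent between vowels /a/ and /a/, so it voices to [v]. /hkaasafaez/ → hkaazavaez.
Rule 4 (final devoicing): /z/ is a voiced obstruent in word-final position, so it devoices to [s]. /hkaazavaez/ → hkaazavaes.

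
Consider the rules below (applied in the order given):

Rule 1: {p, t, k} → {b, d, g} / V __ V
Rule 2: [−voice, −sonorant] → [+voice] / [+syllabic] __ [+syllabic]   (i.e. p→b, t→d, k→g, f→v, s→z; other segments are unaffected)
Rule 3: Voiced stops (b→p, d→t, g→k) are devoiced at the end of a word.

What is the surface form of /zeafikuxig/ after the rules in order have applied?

Rule 1 (intervocalic voicing): /k/ is a voiceless stop between vowels /i/ and /u/, so it voices to [g]. /zeafikuxig/ → zeafiguxig.
Rule 2 (intervocalic voicing): /f/ is a voiceless obstruent between vowels /a/ and /i/, so it voices to [v]. /zeafiguxig/ → zeaviguxig.
Rule 3 (final devoicing): /g/ is a voiced stop in word-final position, so it devoices to [k]. /zeaviguxig/ → zeaviguxik.

zeaviguxik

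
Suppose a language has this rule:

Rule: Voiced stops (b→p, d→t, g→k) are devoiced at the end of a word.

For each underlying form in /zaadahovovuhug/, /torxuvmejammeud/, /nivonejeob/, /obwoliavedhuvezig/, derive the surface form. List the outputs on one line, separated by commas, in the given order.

zaadahovovuhuk, torxuvmejammeut, nivonejeop, obwoliavedhuvezik

/zaadahovovuhug/: /g/ is a voiced stop in word-final position, so it devoices to [k]. → [zaadahovovuhuk].
/torxuvmejammeud/: /d/ is a voiced stop in word-final position, so it devoices to [t]. → [torxuvmejammeut].
/nivonejeob/: /b/ is a voiced stop in word-final position, so it devoices to [p]. → [nivonejeop].
/obwoliavedhuvezig/: /g/ is a voiced stop in word-final position, so it devoices to [k]. → [obwoliavedhuvezik].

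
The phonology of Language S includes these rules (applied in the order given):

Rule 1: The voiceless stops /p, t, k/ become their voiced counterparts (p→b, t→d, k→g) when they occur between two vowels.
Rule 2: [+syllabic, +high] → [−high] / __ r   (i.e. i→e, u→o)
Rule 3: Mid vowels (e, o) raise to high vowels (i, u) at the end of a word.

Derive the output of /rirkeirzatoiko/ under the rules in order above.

Rule 1 (intervocalic voicing): /t/ is a voiceless stop between vowels /a/ and /o/, so it voices to [d]. /k/ is a voiceless stop between vowels /i/ and /o/, so it voices to [g]. /rirkeirzatoiko/ → rirkeirzadoigo.
Rule 2 (pre-rhotic lowering): /i/ is a high vowel immediately before /r/, so it lowers to [e]. /i/ is a high vowel immediately before /r/, so it lowers to [e]. /rirkeirzadoigo/ → rerkeerzadoigo.
Rule 3 (final vowel raising): /o/ is a mid vowel in word-final position, so it raises to [u]. /rerkeerzadoigo/ → rerkeerzadoigu.

rerkeerzadoigu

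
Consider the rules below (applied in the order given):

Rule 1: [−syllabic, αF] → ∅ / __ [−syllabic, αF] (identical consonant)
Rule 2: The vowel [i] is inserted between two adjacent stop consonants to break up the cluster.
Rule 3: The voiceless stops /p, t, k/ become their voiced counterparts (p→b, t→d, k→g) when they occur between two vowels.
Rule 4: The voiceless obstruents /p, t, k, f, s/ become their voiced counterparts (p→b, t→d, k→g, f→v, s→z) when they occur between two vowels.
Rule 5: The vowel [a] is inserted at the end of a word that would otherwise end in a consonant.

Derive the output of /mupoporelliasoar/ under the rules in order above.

Rule 1 (degemination): /ll/ is a geminate; the first /l/ deletes. /mupoporelliasoar/ → mupoporeliasoar.
Rule 2 (stop-cluster i-epenthesis): no segment meets the environment; /mupoporeliasoar/ is unchanged.
Rule 3 (intervocalic voicing): /p/ is a voiceless stop between vowels /u/ and /o/, so it voices to [b]. /p/ is a voiceless stop between vowels /o/ and /o/, so it voices to [b]. /mupoporeliasoar/ → muboboreliasoar.
Rule 4 (intervocalic voicing): /s/ is a voiceless obstruent between vowels /a/ and /o/, so it voices to [z]. /muboboreliasoar/ → muboboreliazoar.
Rule 5 (final a-epenthesis): the form ends in the consonant /r/, so [a] is inserted word-finally. /muboboreliazoar/ → muboboreliazoara.

muboboreliazoara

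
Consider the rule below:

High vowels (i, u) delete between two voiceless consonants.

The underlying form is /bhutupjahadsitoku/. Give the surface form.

bhtpjahadstoku

/u/ is a high vowel flanked by voiceless consonants /h/ and /t/, so it deletes.
/u/ is a high vowel flanked by voiceless consonants /t/ and /p/, so it deletes.
/i/ is a high vowel flanked by voiceless consonants /s/ and /t/, so it deletes.
Surface form: [bhtpjahadstoku].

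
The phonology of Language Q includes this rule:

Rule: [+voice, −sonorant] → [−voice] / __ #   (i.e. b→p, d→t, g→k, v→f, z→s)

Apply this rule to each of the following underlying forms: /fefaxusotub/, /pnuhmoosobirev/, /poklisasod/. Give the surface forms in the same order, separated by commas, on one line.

fefaxusotup, pnuhmoosobiref, poklisasot

/fefaxusotub/: /b/ is a voiced obstruent in word-final position, so it devoices to [p]. → [fefaxusotup].
/pnuhmoosobirev/: /v/ is a voiced obstruent in word-final position, so it devoices to [f]. → [pnuhmoosobiref].
/poklisasod/: /d/ is a voiced obstruent in word-final position, so it devoices to [t]. → [poklisasot].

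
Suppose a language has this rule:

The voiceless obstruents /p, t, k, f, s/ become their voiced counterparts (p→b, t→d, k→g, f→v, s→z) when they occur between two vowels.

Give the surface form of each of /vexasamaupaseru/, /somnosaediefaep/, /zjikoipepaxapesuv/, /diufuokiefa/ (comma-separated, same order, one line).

vexazamaubazeru, somnozaedievaep, zjigoibebaxabezuv, diuvuogieva

/vexasamaupaseru/: /s/ is a voiceless obstruent between vowels /a/ and /a/, so it voices to [z]. /p/ is a voiceless obstruent between vowels /u/ and /a/, so it voices to [b]. /s/ is a voiceless obstruent between vowels /a/ and /e/, so it voices to [z]. → [vexazamaubazeru].
/somnosaediefaep/: /s/ is a voiceless obstruent between vowels /o/ and /a/, so it voices to [z]. /f/ is a voiceless obstruent between vowels /e/ and /a/, so it voices to [v]. → [somnozaedievaep].
/zjikoipepaxapesuv/: /k/ is a voiceless obstruent between vowels /i/ and /o/, so it voices to [g]. /p/ is a voiceless obstruent between vowels /i/ and /e/, so it voices to [b]. /p/ is a voiceless obstruent between vowels /e/ and /a/, so it voices to [b]. /p/ is a voiceless obstruent between vowels /a/ and /e/, so it voices to [b]. /s/ is a voiceless obstruent between vowels /e/ and /u/, so it voices to [z]. → [zjigoibebaxabezuv].
/diufuokiefa/: /f/ is a voiceless obstruent between vowels /u/ and /u/, so it voices to [v]. /k/ is a voiceless obstruent between vowels /o/ and /i/, so it voices to [g]. /f/ is a voiceless obstruent between vowels /e/ and /a/, so it voices to [v]. → [diuvuogieva].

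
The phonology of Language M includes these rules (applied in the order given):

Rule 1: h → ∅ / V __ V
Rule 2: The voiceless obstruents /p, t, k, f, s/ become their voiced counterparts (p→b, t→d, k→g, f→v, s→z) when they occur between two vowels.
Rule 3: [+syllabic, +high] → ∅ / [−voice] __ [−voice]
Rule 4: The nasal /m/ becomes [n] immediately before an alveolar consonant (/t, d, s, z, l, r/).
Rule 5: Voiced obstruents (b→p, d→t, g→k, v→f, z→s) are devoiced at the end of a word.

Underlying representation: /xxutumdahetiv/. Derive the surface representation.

Rule 1 (intervocalic h-deletion): /h/ occurs between vowels /a/ and /e/, so it deletes. /xxutumdahetiv/ → xxutumdaetiv.
Rule 2 (intervocalic voicing): /t/ is a voiceless obstruent between vowels /u/ and /u/, so it voices to [d]. /t/ is a voiceless obstruent between vowels /e/ and /i/, so it voices to [d]. /xxutumdaetiv/ → xxudumdaediv.
Rule 3 (high vowel syncope): no segment meets the environment; /xxudumdaediv/ is unchanged.
Rule 4 (nasal place assimilation): /m/ precedes the alveolar consonant /d/, so it assimilates in place to [n]. /xxudumdaediv/ → xxudundaediv.
Rule 5 (final devoicing): /v/ is a voiced obstruent in word-final position, so it devoices to [f]. /xxudundaediv/ → xxudundaedif.

xxudundaedif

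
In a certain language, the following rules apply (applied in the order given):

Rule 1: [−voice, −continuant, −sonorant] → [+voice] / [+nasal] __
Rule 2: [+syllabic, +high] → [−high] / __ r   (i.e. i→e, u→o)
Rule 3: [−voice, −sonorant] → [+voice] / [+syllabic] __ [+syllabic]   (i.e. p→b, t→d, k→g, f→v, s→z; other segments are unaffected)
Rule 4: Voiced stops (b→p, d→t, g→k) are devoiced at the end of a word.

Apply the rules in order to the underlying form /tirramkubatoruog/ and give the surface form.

terramgubadoruok

Rule 1 (post-nasal voicing): /k/ is a voiceless stop immediately after the nasal /m/, so it voices to [g]. /tirramkubatoruog/ → tirramgubatoruog.
Rule 2 (pre-rhotic lowering): /i/ is a high vowel immediately before /r/, so it lowers to [e]. /tirramgubatoruog/ → terramgubatoruog.
Rule 3 (intervocalic voicing): /t/ is a voiceless obstruent between vowels /a/ and /o/, so it voices to [d]. /terramgubatoruog/ → terramgubadoruog.
Rule 4 (final devoicing): /g/ is a voiced stop in word-final position, so it devoices to [k]. /terramgubadoruog/ → terramgubadoruok.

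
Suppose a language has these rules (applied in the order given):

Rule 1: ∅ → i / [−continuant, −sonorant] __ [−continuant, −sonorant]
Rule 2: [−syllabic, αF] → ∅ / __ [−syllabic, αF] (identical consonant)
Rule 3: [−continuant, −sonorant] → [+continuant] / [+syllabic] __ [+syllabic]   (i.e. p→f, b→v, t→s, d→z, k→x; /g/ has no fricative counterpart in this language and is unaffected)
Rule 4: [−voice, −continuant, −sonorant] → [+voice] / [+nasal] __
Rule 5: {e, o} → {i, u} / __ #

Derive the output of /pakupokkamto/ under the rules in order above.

Rule 1 (stop-cluster i-epenthesis): /k/ and /k/ form a stop–stop cluster, so [i] is inserted between them. /pakupokkamto/ → pakupokikamto.
Rule 2 (degemination): no segment meets the environment; /pakupokikamto/ is unchanged.
Rule 3 (intervocalic spirantization): /k/ is a stop between vowels /a/ and /u/, so it spirantizes to the fricative [x]. /p/ is a stop between vowels /u/ and /o/, so it spirantizes to the fricative [f]. /k/ is a stop between vowels /o/ and /i/, so it spirantizes to the fricative [x]. /k/ is a stop between vowels /i/ and /a/, so it spirantizes to the fricative [x]. /pakupokikamto/ → paxufoxixamto.
Rule 4 (post-nasal voicing): /t/ is a voiceless stop immediately after the nasal /m/, so it voices to [d]. /paxufoxixamto/ → paxufoxixamdo.
Rule 5 (final vowel raising): /o/ is a mid vowel in word-final position, so it raises to [u]. /paxufoxixamdo/ → paxufoxixamdu.

paxufoxixamdu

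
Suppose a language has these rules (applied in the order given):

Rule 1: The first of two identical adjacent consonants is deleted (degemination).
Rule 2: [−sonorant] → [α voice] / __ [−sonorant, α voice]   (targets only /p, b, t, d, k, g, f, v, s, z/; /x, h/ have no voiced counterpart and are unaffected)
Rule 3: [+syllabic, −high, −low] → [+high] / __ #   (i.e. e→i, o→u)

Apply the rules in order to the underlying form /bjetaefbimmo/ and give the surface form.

Rule 1 (degemination): /mm/ is a geminate; the first /m/ deletes. /bjetaefbimmo/ → bjetaefbimo.
Rule 2 (regressive voicing assimilation): /f/ precedes the voiced obstruent /b/, so it voices to [v] by assimilation. /bjetaefbimo/ → bjetaevbimo.
Rule 3 (final vowel raising): /o/ is a mid vowel in word-final position, so it raises to [u]. /bjetaevbimo/ → bjetaevbimu.

bjetaevbimu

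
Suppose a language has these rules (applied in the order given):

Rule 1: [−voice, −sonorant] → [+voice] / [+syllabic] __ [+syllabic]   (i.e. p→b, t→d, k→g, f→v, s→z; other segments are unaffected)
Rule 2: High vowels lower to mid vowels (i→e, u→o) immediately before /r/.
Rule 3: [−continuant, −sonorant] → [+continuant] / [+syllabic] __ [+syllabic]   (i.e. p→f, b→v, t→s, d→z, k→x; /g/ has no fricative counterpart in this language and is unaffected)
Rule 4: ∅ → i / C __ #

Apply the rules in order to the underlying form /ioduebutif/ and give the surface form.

Rule 1 (intervocalic voicing): /t/ is a voiceless obstruent between vowels /u/ and /i/, so it voices to [d]. /ioduebutif/ → ioduebudif.
Rule 2 (pre-rhotic lowering): no segment meets the environment; /ioduebudif/ is unchanged.
Rule 3 (intervocalic spirantization): /d/ is a stop between vowels /o/ and /u/, so it spirantizes to the fricative [z]. /b/ is a stop between vowels /e/ and /u/, so it spirantizes to the fricative [v]. /d/ is a stop between vowels /u/ and /i/, so it spirantizes to the fricative [z]. /ioduebudif/ → iozuevuzif.
Rule 4 (final i-epenthesis): the form ends in the consonant /f/, so [i] is inserted word-finally. /iozuevuzif/ → iozuevuzifi.

iozuevuzifi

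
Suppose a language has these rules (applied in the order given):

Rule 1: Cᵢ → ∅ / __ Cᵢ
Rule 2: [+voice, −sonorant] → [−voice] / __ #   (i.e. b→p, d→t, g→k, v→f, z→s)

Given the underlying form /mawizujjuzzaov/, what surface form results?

mawizujuzaof

Rule 1 (degemination): /jj/ is a geminate; the first /j/ deletes. /zz/ is a geminate; the first /z/ deletes. /mawizujjuzzaov/ → mawizujuzaov.
Rule 2 (final devoicing): /v/ is a voiced obstruent in word-final position, so it devoices to [f]. /mawizujuzaov/ → mawizujuzaof.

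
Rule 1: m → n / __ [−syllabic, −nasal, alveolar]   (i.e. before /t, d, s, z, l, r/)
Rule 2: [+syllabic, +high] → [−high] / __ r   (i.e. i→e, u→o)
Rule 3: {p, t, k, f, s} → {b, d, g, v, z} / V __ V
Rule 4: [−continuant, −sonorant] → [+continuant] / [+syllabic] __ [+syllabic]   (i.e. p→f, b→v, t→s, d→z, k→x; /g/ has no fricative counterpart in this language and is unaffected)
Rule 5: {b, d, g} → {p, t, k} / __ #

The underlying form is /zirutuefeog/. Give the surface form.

zeruzueveok

Rule 1 (nasal place assimilation): no segment meets the environment; /zirutuefeog/ is unchanged.
Rule 2 (pre-rhotic lowering): /i/ is a high vowel immediately before /r/, so it lowers to [e]. /zirutuefeog/ → zerutuefeog.
Rule 3 (intervocalic voicing): /t/ is a voiceless obstruent between vowels /u/ and /u/, so it voices to [d]. /f/ is a voiceless obstruent between vowels /e/ and /e/, so it voices to [v]. /zerutuefeog/ → zerudueveog.
Rule 4 (intervocalic spirantization): /d/ is a stop between vowels /u/ and /u/, so it spirantizes to the fricative [z]. /zerudueveog/ → zeruzueveog.
Rule 5 (final devoicing): /g/ is a voiced stop in word-final position, so it devoices to [k]. /zeruzueveog/ → zeruzueveok.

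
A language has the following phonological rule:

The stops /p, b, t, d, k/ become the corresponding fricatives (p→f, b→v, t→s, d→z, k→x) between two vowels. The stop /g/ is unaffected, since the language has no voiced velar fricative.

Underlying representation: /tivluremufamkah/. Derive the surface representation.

tivluremufamkah

No segment of /tivluremufamkah/ meets the structural description of the rule, so the form surfaces unchanged.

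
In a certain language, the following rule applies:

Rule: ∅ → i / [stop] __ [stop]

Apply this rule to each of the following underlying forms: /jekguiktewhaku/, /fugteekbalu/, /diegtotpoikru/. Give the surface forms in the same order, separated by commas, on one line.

jekiguikitewhaku, fugiteekibalu, diegitotipoikru

/jekguiktewhaku/: /k/ and /g/ form a stop–stop cluster, so [i] is inserted between them. /k/ and /t/ form a stop–stop cluster, so [i] is inserted between them. → [jekiguikitewhaku].
/fugteekbalu/: /g/ and /t/ form a stop–stop cluster, so [i] is inserted between them. /k/ and /b/ form a stop–stop cluster, so [i] is inserted between them. → [fugiteekibalu].
/diegtotpoikru/: /g/ and /t/ form a stop–stop cluster, so [i] is inserted between them. /t/ and /p/ form a stop–stop cluster, so [i] is inserted between them. → [diegitotipoikru].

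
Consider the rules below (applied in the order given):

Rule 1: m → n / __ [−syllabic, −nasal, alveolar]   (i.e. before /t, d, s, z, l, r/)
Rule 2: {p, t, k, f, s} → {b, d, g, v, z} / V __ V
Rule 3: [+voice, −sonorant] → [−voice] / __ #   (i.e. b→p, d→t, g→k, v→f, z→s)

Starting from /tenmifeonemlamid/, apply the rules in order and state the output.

Rule 1 (nasal place assimilation): /m/ precedes the alveolar consonant /l/, so it assimilates in place to [n]. /tenmifeonemlamid/ → tenmifeonenlamid.
Rule 2 (intervocalic voicing): /f/ is a voiceless obstruent between vowels /i/ and /e/, so it voices to [v]. /tenmifeonenlamid/ → tenmiveonenlamid.
Rule 3 (final devoicing): /d/ is a voiced obstruent in word-final position, so it devoices to [t]. /tenmiveonenlamid/ → tenmiveonenlamit.

tenmiveonenlamit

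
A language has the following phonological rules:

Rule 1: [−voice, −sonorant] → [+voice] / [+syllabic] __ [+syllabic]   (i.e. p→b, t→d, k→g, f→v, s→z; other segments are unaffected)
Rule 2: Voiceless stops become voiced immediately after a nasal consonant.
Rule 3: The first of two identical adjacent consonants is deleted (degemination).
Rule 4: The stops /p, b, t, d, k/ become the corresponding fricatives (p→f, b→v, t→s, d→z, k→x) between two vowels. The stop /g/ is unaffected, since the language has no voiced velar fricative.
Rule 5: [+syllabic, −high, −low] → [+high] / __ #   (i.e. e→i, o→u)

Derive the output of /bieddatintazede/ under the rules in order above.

biezazindazezi

Rule 1 (intervocalic voicing): /t/ is a voiceless obstruent between vowels /a/ and /i/, so it voices to [d]. /bieddatintazede/ → bieddadintazede.
Rule 2 (post-nasal voicing): /t/ is a voiceless stop immediately after the nasal /n/, so it voices to [d]. /bieddadintazede/ → bieddadindazede.
Rule 3 (degemination): /dd/ is a geminate; the first /d/ deletes. /bieddadindazede/ → biedadindazede.
Rule 4 (intervocalic spirantization): /d/ is a stop between vowels /e/ and /a/, so it spirantizes to the fricative [z]. /d/ is a stop between vowels /a/ and /i/, so it spirantizes to the fricative [z]. /d/ is a stop between vowels /e/ and /e/, so it spirantizes to the fricative [z]. /biedadindazede/ → biezazindazeze.
Rule 5 (final vowel raising): /e/ is a mid vowel in word-final position, so it raises to [i]. /biezazindazeze/ → biezazindazezi.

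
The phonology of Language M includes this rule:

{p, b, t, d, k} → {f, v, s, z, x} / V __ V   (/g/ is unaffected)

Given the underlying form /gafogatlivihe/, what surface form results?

gafogatlivihe

No segment of /gafogatlivihe/ meets the structural description of the rule, so the form surfaces unchanged.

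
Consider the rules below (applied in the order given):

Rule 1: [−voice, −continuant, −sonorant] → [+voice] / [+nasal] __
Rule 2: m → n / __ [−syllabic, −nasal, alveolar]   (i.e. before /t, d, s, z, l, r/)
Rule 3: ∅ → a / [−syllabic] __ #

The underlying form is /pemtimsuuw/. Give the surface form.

Rule 1 (post-nasal voicing): /t/ is a voiceless stop immediately after the nasal /m/, so it voices to [d]. /pemtimsuuw/ → pemdimsuuw.
Rule 2 (nasal place assimilation): /m/ precedes the alveolar consonant /d/, so it assimilates in place to [n]. /m/ precedes the alveolar consonant /s/, so it assimilates in place to [n]. /pemdimsuuw/ → pendinsuuw.
Rule 3 (final a-epenthesis): the form ends in the consonant /w/, so [a] is inserted word-finally. /pendinsuuw/ → pendinsuuwa.

pendinsuuwa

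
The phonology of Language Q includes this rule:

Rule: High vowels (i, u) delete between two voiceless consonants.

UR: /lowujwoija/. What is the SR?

lowujwoija

No segment of /lowujwoija/ meets the structural description of the rule, so the form surfaces unchanged.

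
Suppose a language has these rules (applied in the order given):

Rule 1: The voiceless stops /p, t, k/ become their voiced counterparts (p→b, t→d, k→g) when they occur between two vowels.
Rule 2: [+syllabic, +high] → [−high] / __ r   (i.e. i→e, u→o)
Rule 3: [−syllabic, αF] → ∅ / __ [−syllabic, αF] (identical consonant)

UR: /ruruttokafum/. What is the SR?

Rule 1 (intervocalic voicing): /k/ is a voiceless stop between vowels /o/ and /a/, so it voices to [g]. /ruruttokafum/ → ruruttogafum.
Rule 2 (pre-rhotic lowering): /u/ is a high vowel immediately before /r/, so it lowers to [o]. /ruruttogafum/ → roruttogafum.
Rule 3 (degemination): /tt/ is a geminate; the first /t/ deletes. /roruttogafum/ → rorutogafum.

rorutogafum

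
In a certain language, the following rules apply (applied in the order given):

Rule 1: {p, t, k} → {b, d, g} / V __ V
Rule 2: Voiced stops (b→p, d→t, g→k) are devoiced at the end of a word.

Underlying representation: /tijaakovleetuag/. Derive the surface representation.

tijaagovleeduak

Rule 1 (intervocalic voicing): /k/ is a voiceless stop between vowels /a/ and /o/, so it voices to [g]. /t/ is a voiceless stop between vowels /e/ and /u/, so it voices to [d]. /tijaakovleetuag/ → tijaagovleeduag.
Rule 2 (final devoicing): /g/ is a voiced stop in word-final position, so it devoices to [k]. /tijaagovleeduag/ → tijaagovleeduak.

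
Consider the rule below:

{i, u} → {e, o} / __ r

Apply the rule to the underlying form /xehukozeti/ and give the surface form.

No segment of /xehukozeti/ meets the structural description of the rule, so the form surfaces unchanged.

xehukozeti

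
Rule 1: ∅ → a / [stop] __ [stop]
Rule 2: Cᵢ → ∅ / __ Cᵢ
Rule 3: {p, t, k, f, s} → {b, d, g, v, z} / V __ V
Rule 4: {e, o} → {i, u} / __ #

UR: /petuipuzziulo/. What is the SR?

peduibuziulu

Rule 1 (stop-cluster a-epenthesis): no segment meets the environment; /petuipuzziulo/ is unchanged.
Rule 2 (degemination): /zz/ is a geminate; the first /z/ deletes. /petuipuzziulo/ → petuipuziulo.
Rule 3 (intervocalic voicing): /t/ is a voiceless obstruent between vowels /e/ and /u/, so it voices to [d]. /p/ is a voiceless obstruent between vowels /i/ and /u/, so it voices to [b]. /petuipuziulo/ → peduibuziulo.
Rule 4 (final vowel raising): /o/ is a mid vowel in word-final position, so it raises to [u]. /peduibuziulo/ → peduibuziulu.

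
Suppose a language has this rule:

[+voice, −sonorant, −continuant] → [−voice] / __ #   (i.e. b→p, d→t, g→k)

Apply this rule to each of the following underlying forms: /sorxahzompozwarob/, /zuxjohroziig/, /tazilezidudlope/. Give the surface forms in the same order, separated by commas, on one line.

sorxahzompozwarop, zuxjohroziik, tazilezidudlope

/sorxahzompozwarob/: /b/ is a voiced stop in word-final position, so it devoices to [p]. → [sorxahzompozwarop].
/zuxjohroziig/: /g/ is a voiced stop in word-final position, so it devoices to [k]. → [zuxjohroziik].
/tazilezidudlope/: the rule's environment is not met; surfaces unchanged as [tazilezidudlope].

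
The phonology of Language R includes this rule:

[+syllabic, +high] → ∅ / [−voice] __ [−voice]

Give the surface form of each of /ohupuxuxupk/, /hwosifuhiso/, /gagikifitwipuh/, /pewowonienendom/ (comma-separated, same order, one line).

ohpxxpk, hwosfhso, gagikftwiph, pewowonienendom

/ohupuxuxupk/: /u/ is a high vowel flanked by voiceless consonants /h/ and /p/, so it deletes. /u/ is a high vowel flanked by voiceless consonants /p/ and /x/, so it deletes. /u/ is a high vowel flanked by voiceless consonants /x/ and /x/, so it deletes. /u/ is a high vowel flanked by voiceless consonants /x/ and /p/, so it deletes. → [ohpxxpk].
/hwosifuhiso/: /i/ is a high vowel flanked by voiceless consonants /s/ and /f/, so it deletes. /u/ is a high vowel flanked by voiceless consonants /f/ and /h/, so it deletes. /i/ is a high vowel flanked by voiceless consonants /h/ and /s/, so it deletes. → [hwosfhso].
/gagikifitwipuh/: /i/ is a high vowel flanked by voiceless consonants /k/ and /f/, so it deletes. /i/ is a high vowel flanked by voiceless consonants /f/ and /t/, so it deletes. /u/ is a high vowel flanked by voiceless consonants /p/ and /h/, so it deletes. → [gagikftwiph].
/pewowonienendom/: the rule's environment is not met; surfaces unchanged as [pewowonienendom].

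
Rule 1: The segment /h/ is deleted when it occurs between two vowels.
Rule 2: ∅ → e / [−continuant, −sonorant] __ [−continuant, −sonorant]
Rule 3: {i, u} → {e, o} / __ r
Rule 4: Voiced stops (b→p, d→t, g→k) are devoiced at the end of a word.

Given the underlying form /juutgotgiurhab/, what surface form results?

Rule 1 (intervocalic h-deletion): no segment meets the environment; /juutgotgiurhab/ is unchanged.
Rule 2 (stop-cluster e-epenthesis): /t/ and /g/ form a stop–stop cluster, so [e] is inserted between them. /t/ and /g/ form a stop–stop cluster, so [e] is inserted between them. /juutgotgiurhab/ → juutegotegiurhab.
Rule 3 (pre-rhotic lowering): /u/ is a high vowel immediately before /r/, so it lowers to [o]. /juutegotegiurhab/ → juutegotegiorhab.
Rule 4 (final devoicing): /b/ is a voiced stop in word-final position, so it devoices to [p]. /juutegotegiorhab/ → juutegotegiorhap.

juutegotegiorhap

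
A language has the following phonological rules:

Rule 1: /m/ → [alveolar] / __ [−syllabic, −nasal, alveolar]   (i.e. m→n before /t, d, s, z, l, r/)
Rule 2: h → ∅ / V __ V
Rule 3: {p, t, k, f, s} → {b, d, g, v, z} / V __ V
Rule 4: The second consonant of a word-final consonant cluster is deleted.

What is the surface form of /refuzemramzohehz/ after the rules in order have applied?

revuzenranzoeh

Rule 1 (nasal place assimilation): /m/ precedes the alveolar consonant /r/, so it assimilates in place to [n]. /m/ precedes the alveolar consonant /z/, so it assimilates in place to [n]. /refuzemramzohehz/ → refuzenranzohehz.
Rule 2 (intervocalic h-deletion): /h/ occurs between vowels /o/ and /e/, so it deletes. /refuzenranzohehz/ → refuzenranzoehz.
Rule 3 (intervocalic voicing): /f/ is a voiceless obstruent between vowels /e/ and /u/, so it voices to [v]. /refuzenranzoehz/ → revuzenranzoehz.
Rule 4 (final cluster simplification): /z/ is the second consonant of a word-final cluster /hz/, so it deletes. /revuzenranzoehz/ → revuzenranzoeh.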